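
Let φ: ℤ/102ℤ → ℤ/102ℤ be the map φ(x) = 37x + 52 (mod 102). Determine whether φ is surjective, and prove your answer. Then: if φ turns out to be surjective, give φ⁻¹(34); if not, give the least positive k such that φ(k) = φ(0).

96

Recall that surjectivity means every element of the codomain has a preimage under φ.
Since gcd(37, 102) = 1, 37 is invertible modulo 102. Euclid's algorithm: 102 = 2·37 + 28, 37 = 1·28 + 9, 28 = 3·9 + 1; back-substituting gives 1 = 91·37 − 33·102, so 37⁻¹ ≡ 91 (mod 102).
For any y ∈ ℤ/102ℤ, x = 91(y − 52) mod 102 satisfies φ(x) = 37·91(y − 52) + 52 ≡ y (since 37·91 ≡ 1 mod 102). So every y has a preimage.
Hence φ is surjective.
Since φ is surjective, we compute φ⁻¹(34): solve 37x + 52 ≡ 34 (mod 102), i.e. 37x ≡ 84 (mod 102).
Multiplying by 37⁻¹ = 91 gives x ≡ 91·84 = 7644 = 74·102 + 96 ≡ 96 (mod 102).
Check: φ(96) = 37·96 + 52 = 3604 = 35·102 + 34 ≡ 34 (mod 102).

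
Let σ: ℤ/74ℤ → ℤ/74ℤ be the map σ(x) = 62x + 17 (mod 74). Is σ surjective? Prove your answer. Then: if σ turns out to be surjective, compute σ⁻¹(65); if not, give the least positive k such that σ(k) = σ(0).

Since gcd(62, 74) = 2, we have 62x ≡ 0 (mod 2) for all x, so σ(x) ≡ 1 (mod 2).
But 0 ≢ 1 (mod 2), so 0 ∈ ℤ/74ℤ has no preimage. Hence σ is not surjective.
Since σ is not surjective, we find the least positive k with σ(k) = σ(0): this means 62k ≡ 0 (mod 74), i.e. 74 ∣ 62k. Since gcd(62, 74) = 2, dividing through by 2 this holds exactly when 37 ∣ 31k, and as gcd(31, 37) = 1, exactly when 37 ∣ k.
The smallest positive such k is 37.

37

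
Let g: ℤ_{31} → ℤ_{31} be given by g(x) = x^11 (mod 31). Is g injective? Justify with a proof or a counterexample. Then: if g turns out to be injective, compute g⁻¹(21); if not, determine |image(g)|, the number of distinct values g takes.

12

Since 31 is prime, the nonzero elements of ℤ_{31} form a cyclic group of order 30.
As gcd(11, 30) = 1, raising to the 11th power is a bijection on this group: if u^11 ≡ v^11 then (uv^{−1})^11 = 1, and the only element of order dividing gcd(11, 30) = 1 is 1, so u = v.
With g(0) = 0 this makes g injective on all of ℤ_{31}, hence bijective (finite equal-size domain and codomain). In particular g is injective.
Since g is injective, we find the preimage of 21. The inverse of x ↦ x^11 on (ℤ_{31})^× is x ↦ x^11, because 11·11 = 121 = 4·30 + 1 ≡ 1 (mod 30) and x^{30} = 1 for x ≠ 0 (Fermat). So g⁻¹(21) = 21^11 mod 31.
Repeated squaring mod 31: 21^1 ≡ 21, 21^2 ≡ 21² = 441 ≡ 7, 21^4 ≡ 7² = 49 ≡ 18, 21^8 ≡ 18² = 324 ≡ 14. Since 11 = 8 + 2 + 1, 21^11 ≡ 14·7·21: 14·7 = 98 ≡ 5, then 5·21 = 105 ≡ 12. So 21^11 ≡ 12 (mod 31).
Hence g⁻¹(21) = 12.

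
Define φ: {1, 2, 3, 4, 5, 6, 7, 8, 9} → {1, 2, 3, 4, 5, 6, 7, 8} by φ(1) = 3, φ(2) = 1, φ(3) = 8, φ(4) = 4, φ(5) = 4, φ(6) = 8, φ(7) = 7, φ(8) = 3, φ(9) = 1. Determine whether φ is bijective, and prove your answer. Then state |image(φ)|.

5

φ(4) = 4 = φ(5) with 4 ≠ 5, so φ is not injective, hence not bijective.
The image of φ is {1, 3, 4, 7, 8}, which has 5 elements.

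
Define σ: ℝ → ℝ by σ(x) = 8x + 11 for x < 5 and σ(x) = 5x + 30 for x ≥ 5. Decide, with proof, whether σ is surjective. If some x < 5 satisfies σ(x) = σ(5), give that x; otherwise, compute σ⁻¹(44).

Both pieces are strictly increasing (slopes 8 and 5), so each is injective on its own interval.
The left piece maps (−∞, 5) onto (−∞, 51); the right piece maps [5, ∞) onto [55, ∞).
The union (−∞, 51) ∪ [55, ∞) omits the interval between 51 and 55; in particular 51 has no preimage. So σ is not surjective.
Because the two images are disjoint, no x < 5 has σ(x) = σ(5), so we compute σ⁻¹(44): 44 lies in (−∞, 51), so solve 8x + 11 = 44: x = (44 − 11)/8 = 33/8.

33/8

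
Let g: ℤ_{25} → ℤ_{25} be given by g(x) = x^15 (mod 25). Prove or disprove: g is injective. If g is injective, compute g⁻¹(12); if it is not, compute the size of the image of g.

g(0) = 0^15 = 0.
g(5): Repeated squaring mod 25: 5^1 ≡ 5, 5^2 ≡ 5² = 25 ≡ 0, 5^4 ≡ 0² = 0, 5^8 ≡ 0² = 0. Since 15 = 8 + 4 + 2 + 1, 5^15 ≡ 0·0·0·5: 0·0 = 0, then 0·0 = 0, then 0·5 = 0. So 5^15 ≡ 0 (mod 25).
So g(0) = g(5) = 0 while 0 ≠ 5, so g is not injective.
Since g is not injective, we determine |image(g)|. Computing x^15 mod 25 for each x (by repeated squaring, reducing mod 25 at every step), the values g(0), g(1), …, g(24) are: 0, 1, 18, 7, 24, 0, 1, 18, 7, 24, 0, 1, 18, 7, 24, 0, 1, 18, 7, 24, 0, 1, 18, 7, 24.
The distinct values are {0, 1, 7, 18, 24}; there are 5 of them.

5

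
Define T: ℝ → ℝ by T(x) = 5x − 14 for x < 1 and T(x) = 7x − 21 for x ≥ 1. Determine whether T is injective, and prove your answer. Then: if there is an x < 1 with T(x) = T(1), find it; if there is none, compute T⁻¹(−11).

Both pieces are strictly increasing (slopes 5 and 7), so each is injective on its own interval.
The left piece maps (−∞, 1) onto (−∞, −9); the right piece maps [1, ∞) onto [−14, ∞).
These images overlap. In particular T(1) = −14 (right piece), and solving 5x − 14 = −14 on the left piece gives x = 0 < 1.
So T(0) = T(1) with 0 ≠ 1, and T is not injective. This x = 0 is the requested value below 1.

0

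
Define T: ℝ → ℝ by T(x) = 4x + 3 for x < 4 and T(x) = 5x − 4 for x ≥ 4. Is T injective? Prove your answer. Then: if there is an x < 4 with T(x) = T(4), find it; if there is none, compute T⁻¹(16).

13/4

Both pieces are strictly increasing (slopes 4 and 5), so each is injective on its own interval.
The left piece maps (−∞, 4) onto (−∞, 19); the right piece maps [4, ∞) onto [16, ∞).
These images overlap. In particular T(4) = 16 (right piece), and solving 4x + 3 = 16 on the left piece gives x = 13/4 < 4.
So T(13/4) = T(4) with 13/4 ≠ 4, and T is not injective. This x = 13/4 is the requested value below 4.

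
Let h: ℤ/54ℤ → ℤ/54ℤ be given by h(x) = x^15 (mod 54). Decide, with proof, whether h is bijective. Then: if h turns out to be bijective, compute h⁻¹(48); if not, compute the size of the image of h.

h(0) = 0^15 = 0.
h(6): Repeated squaring mod 54: 6^1 ≡ 6, 6^2 ≡ 6² = 36, 6^4 ≡ 36² = 1296 ≡ 0, 6^8 ≡ 0² = 0. Since 15 = 8 + 4 + 2 + 1, 6^15 ≡ 0·0·36·6: 0·0 = 0, then 0·36 = 0, then 0·6 = 0. So 6^15 ≡ 0 (mod 54).
So h(0) = h(6) = 0 while 0 ≠ 6, so h is not injective, hence not bijective.
Since h is not bijective, we determine |image(h)|. Computing x^15 mod 54 for each x (by repeated squaring, reducing mod 54 at every step), the values h(0), h(1), …, h(53) are: 0, 1, 44, 27, 46, 35, 0, 37, 26, 27, 28, 17, 0, 19, 8, 27, 10, 53, 0, 1, 44, 27, 46, 35, 0, 37, 26, 27, 28, 17, 0, 19, 8, 27, 10, 53, 0, 1, 44, 27, 46, 35, 0, 37, 26, 27, 28, 17, 0, 19, 8, 27, 10, 53.
The distinct values are {0, 1, 8, 10, 17, 19, 26, 27, 28, 35, 37, 44, 46, 53}; there are 14 of them.

14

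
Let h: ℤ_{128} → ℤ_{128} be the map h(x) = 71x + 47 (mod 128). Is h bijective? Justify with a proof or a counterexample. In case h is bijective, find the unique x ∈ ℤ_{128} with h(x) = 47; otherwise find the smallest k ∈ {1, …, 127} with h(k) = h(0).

0

Suppose h(s) = h(t) in ℤ_{128}. Then 71s + 47 ≡ 71t + 47 (mod 128), so 71(s − t) ≡ 0 (mod 128).
Since gcd(71, 128) = 1, 71 is invertible modulo 128, hence s − t ≡ 0 (mod 128), i.e. s = t.
We now compute 71⁻¹ mod 128 explicitly. Euclid's algorithm: 128 = 1·71 + 57, 71 = 1·57 + 14, 57 = 4·14 + 1; back-substituting gives 1 = 119·71 − 66·128, so 71⁻¹ ≡ 119 (mod 128).
Then y ↦ 119(y − 47) is a two-sided inverse to h, so every y ∈ ℤ_{128} has a preimage.
So h is bijective.
Since h is bijective, we compute h⁻¹(47): solve 71x + 47 ≡ 47 (mod 128), i.e. 71x ≡ 0 (mod 128).
Multiplying by 71⁻¹ = 119 gives x ≡ 119·0 = 0 ≡ 0 (mod 128).
Check: h(0) = 71·0 + 47 = 47 ≡ 47 (mod 128).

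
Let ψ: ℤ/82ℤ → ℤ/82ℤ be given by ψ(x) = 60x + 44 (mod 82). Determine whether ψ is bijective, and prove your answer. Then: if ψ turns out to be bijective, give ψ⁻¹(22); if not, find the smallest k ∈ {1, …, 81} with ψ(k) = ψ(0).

Recall that injectivity means: for all a, b in the domain, ψ(a) = ψ(b) implies a = b.
We have gcd(60, 82) = 2 > 1. Taking a = 0 and b = 41: ψ(0) = 44 and ψ(41) = 60·41 + 44 = 2504 ≡ 44 (mod 82).
So ψ(0) = ψ(41) while 0 ≠ 41, hence ψ is not injective, hence not bijective.
Since ψ is not bijective, we find the least positive k with ψ(k) = ψ(0): this means 60k ≡ 0 (mod 82), i.e. 82 ∣ 60k. Since gcd(60, 82) = 2, dividing through by 2 this holds exactly when 41 ∣ 30k, and as gcd(30, 41) = 1, exactly when 41 ∣ k.
The smallest positive such k is 41.

41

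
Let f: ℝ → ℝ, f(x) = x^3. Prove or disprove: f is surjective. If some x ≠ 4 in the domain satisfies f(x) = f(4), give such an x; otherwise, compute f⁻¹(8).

For any y ∈ ℝ, x = y^{1/3} ∈ ℝ gives f(x) = y, so f is surjective.
Since x ↦ x^3 is strictly increasing on ℝ, it is injective there, so no x ≠ 4 in the domain has f(x) = f(4). We therefore compute f⁻¹(8) = 8^{1/3} = 2 (indeed 2^3 = 8).

2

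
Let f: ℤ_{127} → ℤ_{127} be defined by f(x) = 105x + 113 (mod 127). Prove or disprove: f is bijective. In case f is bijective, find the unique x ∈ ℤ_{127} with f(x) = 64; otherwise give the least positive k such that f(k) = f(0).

8

Suppose f(a) = f(b) in ℤ_{127}. Then 105a + 113 ≡ 105b + 113 (mod 127), so 105(a − b) ≡ 0 (mod 127).
Since gcd(105, 127) = 1, 105 is invertible modulo 127, therefore a − b ≡ 0 (mod 127), i.e. a = b.
We now compute 105⁻¹ mod 127 explicitly. Euclid's algorithm: 127 = 1·105 + 22, 105 = 4·22 + 17, 22 = 1·17 + 5, 17 = 3·5 + 2, 5 = 2·2 + 1; back-substituting gives 1 = 75·105 − 62·127, so 105⁻¹ ≡ 75 (mod 127).
Then y ↦ 75(y − 113) is a two-sided inverse to f, so every y ∈ ℤ_{127} has a preimage.
Thus f is bijective.
Since f is bijective, we find f⁻¹(64): we need 105x ≡ 64 − 113 ≡ 78 (mod 127). Using 105⁻¹ = 75: x ≡ 75·78 = 5850 = 46·127 + 8, so x = 8.
Check: f(8) = 105·8 + 113 = 953 = 7·127 + 64 ≡ 64 (mod 127).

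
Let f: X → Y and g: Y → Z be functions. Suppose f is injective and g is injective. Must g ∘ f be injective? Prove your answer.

Suppose (g ∘ f)(x_1) = (g ∘ f)(x_2), i.e. g(f(x_1)) = g(f(x_2)).
Since g is injective, f(x_1) = f(x_2). Since f is injective, x_1 = x_2. Hence g ∘ f is injective.

injective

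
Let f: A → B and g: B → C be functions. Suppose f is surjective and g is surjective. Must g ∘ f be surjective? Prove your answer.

Let c ∈ C. Since g is surjective, there is b ∈ B with g(b) = c. Since f is surjective, there is a ∈ A with f(a) = b.
Then (g ∘ f)(a) = g(b) = c. So g ∘ f is surjective.

surjective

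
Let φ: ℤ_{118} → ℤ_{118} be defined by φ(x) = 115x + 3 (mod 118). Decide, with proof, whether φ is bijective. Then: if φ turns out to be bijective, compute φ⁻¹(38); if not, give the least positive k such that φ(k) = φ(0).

67

If φ(s) = φ(t), then 115s ≡ 115t (mod 118). Because gcd(115, 118) = 1, we may cancel 115 to get s ≡ t (mod 118).
We now compute 115⁻¹ mod 118 explicitly. Euclid's algorithm: 118 = 1·115 + 3, 115 = 38·3 + 1; back-substituting gives 1 = 39·115 − 38·118, so 115⁻¹ ≡ 39 (mod 118).
For any y ∈ ℤ_{118}, x = 39(y − 3) mod 118 satisfies φ(x) = 115·39(y − 3) + 3 ≡ y (since 115·39 ≡ 1 mod 118). So every y has a preimage.
Thus φ is bijective.
Since φ is bijective, we compute φ⁻¹(38): solve 115x + 3 ≡ 38 (mod 118), i.e. 115x ≡ 35 (mod 118).
Multiplying by 115⁻¹ = 39 gives x ≡ 39·35 = 1365 = 11·118 + 67 ≡ 67 (mod 118).
Check: φ(67) = 115·67 + 3 = 7708 = 65·118 + 38 ≡ 38 (mod 118).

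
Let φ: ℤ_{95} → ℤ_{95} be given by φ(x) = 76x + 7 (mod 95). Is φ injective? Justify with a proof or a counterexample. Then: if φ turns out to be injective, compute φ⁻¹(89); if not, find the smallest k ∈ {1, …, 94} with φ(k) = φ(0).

We have gcd(76, 95) = 19 > 1. Taking a = 0 and b = 5: φ(0) = 7 and φ(5) = 76·5 + 7 = 387 ≡ 7 (mod 95).
So φ(0) = φ(5) while 0 ≠ 5, therefore φ is not injective.
Since φ is not injective, we find the least positive k with φ(k) = φ(0): this means 76k ≡ 0 (mod 95), i.e. 95 ∣ 76k. Since gcd(76, 95) = 19, dividing through by 19 this holds exactly when 5 ∣ 4k, and as gcd(4, 5) = 1, exactly when 5 ∣ k.
The smallest positive such k is 5.

5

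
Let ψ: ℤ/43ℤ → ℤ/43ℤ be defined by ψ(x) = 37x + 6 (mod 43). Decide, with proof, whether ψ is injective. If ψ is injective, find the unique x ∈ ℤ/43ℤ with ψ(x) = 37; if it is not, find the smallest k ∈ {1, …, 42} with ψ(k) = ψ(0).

2

Recall: injectivity means: for all s, t in the domain, ψ(s) = ψ(t) implies s = t.
If ψ(s) = ψ(t), then 37s ≡ 37t (mod 43). Because gcd(37, 43) = 1, we may cancel 37 to get s ≡ t (mod 43).
Therefore ψ is injective.
We now compute 37⁻¹ mod 43 explicitly. Euclid's algorithm: 43 = 1·37 + 6, 37 = 6·6 + 1; back-substituting gives 1 = 7·37 − 6·43, so 37⁻¹ ≡ 7 (mod 43).
Since ψ is injective, we find ψ⁻¹(37): we need 37x ≡ 37 − 6 ≡ 31 (mod 43). Using 37⁻¹ = 7: x ≡ 7·31 = 217 = 5·43 + 2, so x = 2.
Check: ψ(2) = 37·2 + 6 = 80 = 1·43 + 37 ≡ 37 (mod 43).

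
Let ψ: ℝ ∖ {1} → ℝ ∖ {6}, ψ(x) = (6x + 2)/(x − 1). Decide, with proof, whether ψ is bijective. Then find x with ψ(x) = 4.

Suppose ψ(u) = ψ(v). Cross-multiplying: (6u + 2)(v − 1) = (6v + 2)(u − 1).
Expanding both sides and cancelling the symmetric terms leaves −8·(u − v) = 0. Since −8 ≠ 0, u = v. Thus ψ is injective.
For any y ≠ 6, solving y(x − 1) = 6x + 2 for x gives a well-defined x ≠ 1. So ψ is surjective.
So ψ is bijective.
Solving ψ(x) = 4: cross-multiplying gives 6x + 2 = 4(x − 1), which rearranges to 2x = −6, so x = −3.

-3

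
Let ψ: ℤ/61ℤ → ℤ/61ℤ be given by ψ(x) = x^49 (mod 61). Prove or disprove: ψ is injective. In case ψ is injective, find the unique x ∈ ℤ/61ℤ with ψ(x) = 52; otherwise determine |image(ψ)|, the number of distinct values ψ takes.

27

Since 61 is prime, the nonzero elements of ℤ/61ℤ form a cyclic group of order 60.
As gcd(49, 60) = 1, raising to the 49th power is a bijection on this group: if x_1^49 ≡ x_2^49 then (x_1x_2^{−1})^49 = 1, and the only element of order dividing gcd(49, 60) = 1 is 1, so x_1 = x_2.
With ψ(0) = 0 this makes ψ injective on all of ℤ/61ℤ, hence bijective (finite equal-size domain and codomain). In particular ψ is injective.
Since ψ is injective, we find the preimage of 52. The inverse of x ↦ x^49 on (ℤ/61ℤ)^× is x ↦ x^49, because 49·49 = 2401 = 40·60 + 1 ≡ 1 (mod 60) and x^{60} = 1 for x ≠ 0 (Fermat). So ψ⁻¹(52) = 52^49 mod 61.
Repeated squaring mod 61: 52^1 ≡ 52, 52^2 ≡ 52² = 2704 ≡ 20, 52^4 ≡ 20² = 400 ≡ 34, 52^8 ≡ 34² = 1156 ≡ 58, 52^16 ≡ 58² = 3364 ≡ 9, 52^32 ≡ 9² = 81 ≡ 20. Since 49 = 32 + 16 + 1, 52^49 ≡ 20·9·52: 20·9 = 180 ≡ 58, then 58·52 = 3016 ≡ 27. So 52^49 ≡ 27 (mod 61).
Hence ψ⁻¹(52) = 27.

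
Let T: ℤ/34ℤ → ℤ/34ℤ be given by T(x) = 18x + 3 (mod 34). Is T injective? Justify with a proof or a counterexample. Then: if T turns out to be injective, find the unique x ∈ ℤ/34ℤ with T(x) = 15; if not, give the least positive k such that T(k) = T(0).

Recall that T is injective when T(x_1) = T(x_2) forces x_1 = x_2.
We have gcd(18, 34) = 2 > 1. Taking x_1 = 0 and x_2 = 17: T(0) = 3 and T(17) = 18·17 + 3 = 309 ≡ 3 (mod 34).
So T(0) = T(17) while 0 ≠ 17, so T is not injective.
Since T is not injective, we find the least positive k with T(k) = T(0): this means 18k ≡ 0 (mod 34), i.e. 34 ∣ 18k. Since gcd(18, 34) = 2, dividing through by 2 this holds exactly when 17 ∣ 9k, and as gcd(9, 17) = 1, exactly when 17 ∣ k.
The smallest positive such k is 17.

17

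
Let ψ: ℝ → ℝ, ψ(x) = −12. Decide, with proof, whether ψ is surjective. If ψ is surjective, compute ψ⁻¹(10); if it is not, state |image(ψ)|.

1

Recall: surjectivity means every element of the codomain has a preimage under ψ.
ψ(x) = −12 for all x, so −11 has no preimage and ψ is not surjective.
Since ψ is not surjective, we state |image(ψ)|: the image of ψ is {−12}, which has 1 element.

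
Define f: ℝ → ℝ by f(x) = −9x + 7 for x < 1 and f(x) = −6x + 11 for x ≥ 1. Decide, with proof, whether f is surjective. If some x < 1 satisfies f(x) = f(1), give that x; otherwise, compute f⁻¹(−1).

Both pieces are strictly decreasing (slopes −9 and −6), so each is injective on its own interval.
The left piece maps (−∞, 1) onto (−2, ∞); the right piece maps [1, ∞) onto (−∞, 5].
The union (−2, ∞) ∪ (−∞, 5] covers ℝ, so f is surjective.
For the follow-up: the images overlap, so an x < 1 with f(x) = f(1) exists. f(1) = 5; solving −9x + 7 = 5 for x < 1 gives x = (5 − 7)/(−9) = 2/9.

2/9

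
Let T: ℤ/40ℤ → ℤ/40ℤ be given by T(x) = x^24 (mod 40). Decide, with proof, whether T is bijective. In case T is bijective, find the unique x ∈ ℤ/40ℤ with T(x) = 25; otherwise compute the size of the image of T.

T(1) = 1^24 = 1.
T(3): Repeated squaring mod 40: 3^1 ≡ 3, 3^2 ≡ 3² = 9, 3^4 ≡ 9² = 81 ≡ 1, 3^8 ≡ 1² = 1, 3^16 ≡ 1² = 1. Since 24 = 16 + 8, 3^24 ≡ 1·1: 1·1 = 1. So 3^24 ≡ 1 (mod 40).
So T(1) = T(3) = 1 while 1 ≠ 3, therefore T is not injective, hence not bijective.
Since T is not bijective, we determine |image(T)|. Computing x^24 mod 40 for each x (by repeated squaring, reducing mod 40 at every step), the values T(0), T(1), …, T(39) are: 0, 1, 16, 1, 16, 25, 16, 1, 16, 1, 0, 1, 16, 1, 16, 25, 16, 1, 16, 1, 0, 1, 16, 1, 16, 25, 16, 1, 16, 1, 0, 1, 16, 1, 16, 25, 16, 1, 16, 1.
The distinct values are {0, 1, 16, 25}; there are 4 of them.

4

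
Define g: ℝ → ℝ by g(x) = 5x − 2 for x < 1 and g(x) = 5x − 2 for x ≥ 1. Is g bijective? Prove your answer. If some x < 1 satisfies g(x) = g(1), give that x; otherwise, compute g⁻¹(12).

14/5

Both pieces are strictly increasing (slopes 5 and 5), so each is injective on its own interval.
The left piece maps (−∞, 1) onto (−∞, 3); the right piece maps [1, ∞) onto [3, ∞).
Since 3 = 3, the images partition ℝ: g is injective and surjective, hence bijective.
Because the two images are disjoint, no x < 1 has g(x) = g(1), so we compute g⁻¹(12): 12 lies in [3, ∞), so solve 5x − 2 = 12: x = (12 + 2)/5 = 14/5.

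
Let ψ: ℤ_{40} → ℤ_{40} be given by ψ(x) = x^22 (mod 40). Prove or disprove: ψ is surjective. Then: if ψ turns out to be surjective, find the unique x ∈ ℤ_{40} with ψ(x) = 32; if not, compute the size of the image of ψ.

ψ(4): Repeated squaring mod 40: 4^1 ≡ 4, 4^2 ≡ 4² = 16, 4^4 ≡ 16² = 256 ≡ 16, 4^8 ≡ 16² = 256 ≡ 16, 4^16 ≡ 16² = 256 ≡ 16. Since 22 = 16 + 4 + 2, 4^22 ≡ 16·16·16: 16·16 = 256 ≡ 16, then 16·16 = 256 ≡ 16. So 4^22 ≡ 16 (mod 40).
ψ(6): Repeated squaring mod 40: 6^1 ≡ 6, 6^2 ≡ 6² = 36, 6^4 ≡ 36² = 1296 ≡ 16, 6^8 ≡ 16² = 256 ≡ 16, 6^16 ≡ 16² = 256 ≡ 16. Since 22 = 16 + 4 + 2, 6^22 ≡ 16·16·36: 16·16 = 256 ≡ 16, then 16·36 = 576 ≡ 16. So 6^22 ≡ 16 (mod 40).
So ψ(4) = ψ(6) = 16 while 4 ≠ 6, thus ψ is not injective.
A non-injective map from the 40-element set ℤ_{40} to itself takes at most 39 distinct values, so it cannot be surjective. Therefore ψ is not surjective.
Since ψ is not surjective, we determine |image(ψ)|. Computing x^22 mod 40 for each x (by repeated squaring, reducing mod 40 at every step), the values ψ(0), ψ(1), …, ψ(39) are: 0, 1, 24, 9, 16, 25, 16, 9, 24, 1, 0, 1, 24, 9, 16, 25, 16, 9, 24, 1, 0, 1, 24, 9, 16, 25, 16, 9, 24, 1, 0, 1, 24, 9, 16, 25, 16, 9, 24, 1.
The distinct values are {0, 1, 9, 16, 24, 25}; there are 6 of them.

6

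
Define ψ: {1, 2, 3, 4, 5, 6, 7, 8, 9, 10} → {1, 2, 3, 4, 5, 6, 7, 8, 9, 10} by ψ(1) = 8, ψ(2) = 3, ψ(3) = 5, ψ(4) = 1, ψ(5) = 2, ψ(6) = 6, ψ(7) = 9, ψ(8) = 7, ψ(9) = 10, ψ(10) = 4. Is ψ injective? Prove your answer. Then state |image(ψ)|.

The values ψ(1), …, ψ(10) are 8, 3, 5, 1, 2, 6, 9, 7, 10, 4 — all distinct.
So ψ(x_1) = ψ(x_2) only when x_1 = x_2, and ψ is injective.
The image of ψ is {1, 2, 3, 4, 5, 6, 7, 8, 9, 10}, which has 10 elements.

10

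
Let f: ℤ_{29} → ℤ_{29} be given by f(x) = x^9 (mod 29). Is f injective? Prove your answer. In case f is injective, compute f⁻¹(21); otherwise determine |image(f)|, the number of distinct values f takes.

Since 29 is prime, the nonzero elements of ℤ_{29} form a cyclic group of order 28.
As gcd(9, 28) = 1, raising to the 9th power is a bijection on this group: if s^9 ≡ t^9 then (st^{−1})^9 = 1, and the only element of order dividing gcd(9, 28) = 1 is 1, so s = t.
With f(0) = 0 this makes f injective on all of ℤ_{29}, hence bijective (finite equal-size domain and codomain). In particular f is injective.
Since f is injective, we find the preimage of 21. The inverse of x ↦ x^9 on (ℤ_{29})^× is x ↦ x^25, because 9·25 = 225 = 8·28 + 1 ≡ 1 (mod 28) and x^{28} = 1 for x ≠ 0 (Fermat). So f⁻¹(21) = 21^25 mod 29.
Repeated squaring mod 29: 21^1 ≡ 21, 21^2 ≡ 21² = 441 ≡ 6, 21^4 ≡ 6² = 36 ≡ 7, 21^8 ≡ 7² = 49 ≡ 20, 21^16 ≡ 20² = 400 ≡ 23. Since 25 = 16 + 8 + 1, 21^25 ≡ 23·20·21: 23·20 = 460 ≡ 25, then 25·21 = 525 ≡ 3. So 21^25 ≡ 3 (mod 29).
Hence f⁻¹(21) = 3.

3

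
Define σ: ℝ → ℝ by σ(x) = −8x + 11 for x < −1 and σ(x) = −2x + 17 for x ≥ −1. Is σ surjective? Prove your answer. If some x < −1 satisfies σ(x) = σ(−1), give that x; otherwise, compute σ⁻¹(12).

Both pieces are strictly decreasing (slopes −8 and −2), so each is injective on its own interval.
The left piece maps (−∞, −1) onto (19, ∞); the right piece maps [−1, ∞) onto (−∞, 19].
These images together cover ℝ, so σ is surjective.
Because the two images are disjoint, no x < −1 has σ(x) = σ(−1), so we compute σ⁻¹(12): 12 lies in (−∞, 19], so solve −2x + 17 = 12: x = (12 − 17)/(−2) = 5/2.

5/2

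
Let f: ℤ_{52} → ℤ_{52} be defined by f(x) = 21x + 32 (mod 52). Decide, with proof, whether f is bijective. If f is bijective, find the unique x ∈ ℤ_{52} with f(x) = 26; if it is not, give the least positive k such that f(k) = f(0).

Suppose f(u) = f(v) in ℤ_{52}. Then 21u + 32 ≡ 21v + 32 (mod 52), so 21(u − v) ≡ 0 (mod 52).
Since gcd(21, 52) = 1, 21 is invertible modulo 52, therefore u − v ≡ 0 (mod 52), i.e. u = v.
We now compute 21⁻¹ mod 52 explicitly. Euclid's algorithm: 52 = 2·21 + 10, 21 = 2·10 + 1; back-substituting gives 1 = 5·21 − 2·52, so 21⁻¹ ≡ 5 (mod 52).
For any y ∈ ℤ_{52}, x = 5(y − 32) mod 52 satisfies f(x) = 21·5(y − 32) + 32 ≡ y (since 21·5 ≡ 1 mod 52). So every y has a preimage.
Thus f is bijective.
Since f is bijective, we find f⁻¹(26): we need 21x ≡ 26 − 32 ≡ 46 (mod 52). Using 21⁻¹ = 5: x ≡ 5·46 = 230 = 4·52 + 22, so x = 22.
Check: f(22) = 21·22 + 32 = 494 = 9·52 + 26 ≡ 26 (mod 52).

22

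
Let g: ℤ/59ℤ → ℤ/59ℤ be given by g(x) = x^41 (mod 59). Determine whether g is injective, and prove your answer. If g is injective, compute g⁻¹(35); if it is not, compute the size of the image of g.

Since 59 is prime, the nonzero elements of ℤ/59ℤ form a cyclic group of order 58.
As gcd(41, 58) = 1, raising to the 41st power is a bijection on this group: if x_1^41 ≡ x_2^41 then (x_1x_2^{−1})^41 = 1, and the only element of order dividing gcd(41, 58) = 1 is 1, so x_1 = x_2.
With g(0) = 0 this makes g injective on all of ℤ/59ℤ, hence bijective (finite equal-size domain and codomain). In particular g is injective.
Since g is injective, we find the preimage of 35. The inverse of x ↦ x^41 on (ℤ/59ℤ)^× is x ↦ x^17, because 41·17 = 697 = 12·58 + 1 ≡ 1 (mod 58) and x^{58} = 1 for x ≠ 0 (Fermat). So g⁻¹(35) = 35^17 mod 59.
Repeated squaring mod 59: 35^1 ≡ 35, 35^2 ≡ 35² = 1225 ≡ 45, 35^4 ≡ 45² = 2025 ≡ 19, 35^8 ≡ 19² = 361 ≡ 7, 35^16 ≡ 7² = 49. Since 17 = 16 + 1, 35^17 ≡ 49·35: 49·35 = 1715 ≡ 4. So 35^17 ≡ 4 (mod 59).
Hence g⁻¹(35) = 4.

4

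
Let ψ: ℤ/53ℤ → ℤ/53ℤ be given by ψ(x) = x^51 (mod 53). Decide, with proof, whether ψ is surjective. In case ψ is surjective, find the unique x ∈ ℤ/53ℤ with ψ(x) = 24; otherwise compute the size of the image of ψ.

42

Since 53 is prime, the nonzero elements of ℤ/53ℤ form a cyclic group of order 52.
As gcd(51, 52) = 1, raising to the 51st power is a bijection on this group: if u^51 ≡ v^51 then (uv^{−1})^51 = 1, and the only element of order dividing gcd(51, 52) = 1 is 1, so u = v.
With ψ(0) = 0 this makes ψ injective on all of ℤ/53ℤ, hence bijective (finite equal-size domain and codomain). In particular ψ is surjective.
Since ψ is surjective, we find the preimage of 24. The inverse of x ↦ x^51 on (ℤ/53ℤ)^× is x ↦ x^51, because 51·51 = 2601 = 50·52 + 1 ≡ 1 (mod 52) and x^{52} = 1 for x ≠ 0 (Fermat). So ψ⁻¹(24) = 24^51 mod 53.
Repeated squaring mod 53: 24^1 ≡ 24, 24^2 ≡ 24² = 576 ≡ 46, 24^4 ≡ 46² = 2116 ≡ 49, 24^8 ≡ 49² = 2401 ≡ 16, 24^16 ≡ 16² = 256 ≡ 44, 24^32 ≡ 44² = 1936 ≡ 28. Since 51 = 32 + 16 + 2 + 1, 24^51 ≡ 28·44·46·24: 28·44 = 1232 ≡ 13, then 13·46 = 598 ≡ 15, then 15·24 = 360 ≡ 42. So 24^51 ≡ 42 (mod 53).
Hence ψ⁻¹(24) = 42.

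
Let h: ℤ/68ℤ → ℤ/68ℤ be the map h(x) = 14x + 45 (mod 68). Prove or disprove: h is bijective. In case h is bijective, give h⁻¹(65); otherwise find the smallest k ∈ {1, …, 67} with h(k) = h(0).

We have gcd(14, 68) = 2 > 1. Taking a = 0 and b = 34: h(0) = 45 and h(34) = 14·34 + 45 = 521 ≡ 45 (mod 68).
So h(0) = h(34) while 0 ≠ 34, hence h is not injective, hence not bijective.
Since h is not bijective, we find the least positive k with h(k) = h(0): this means 14k ≡ 0 (mod 68), i.e. 68 ∣ 14k. Since gcd(14, 68) = 2, dividing through by 2 this holds exactly when 34 ∣ 7k, and as gcd(7, 34) = 1, exactly when 34 ∣ k.
The smallest positive such k is 34.

34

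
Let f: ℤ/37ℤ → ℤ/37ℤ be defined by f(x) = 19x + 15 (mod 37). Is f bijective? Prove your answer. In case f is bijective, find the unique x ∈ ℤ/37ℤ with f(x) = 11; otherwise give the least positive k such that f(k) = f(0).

29

If f(a) = f(b), then 19a ≡ 19b (mod 37). Because gcd(19, 37) = 1, we may cancel 19 to get a ≡ b (mod 37).
We now compute 19⁻¹ mod 37 explicitly. Euclid's algorithm: 37 = 1·19 + 18, 19 = 1·18 + 1; back-substituting gives 1 = 2·19 − 1·37, so 19⁻¹ ≡ 2 (mod 37).
Then y ↦ 2(y − 15) is a two-sided inverse to f, so every y ∈ ℤ/37ℤ has a preimage.
So f is bijective.
Since f is bijective, we find f⁻¹(11): we need 19x ≡ 11 − 15 ≡ 33 (mod 37). Using 19⁻¹ = 2: x ≡ 2·33 = 66 = 1·37 + 29, so x = 29.
Check: f(29) = 19·29 + 15 = 566 = 15·37 + 11 ≡ 11 (mod 37).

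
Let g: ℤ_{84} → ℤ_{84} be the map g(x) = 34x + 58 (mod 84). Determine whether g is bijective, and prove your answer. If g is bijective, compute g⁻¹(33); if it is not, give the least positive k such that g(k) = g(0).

42

Recall that g is injective when g(x_1) = g(x_2) forces x_1 = x_2.
We have gcd(34, 84) = 2 > 1. Taking x_1 = 0 and x_2 = 42: g(0) = 58 and g(42) = 34·42 + 58 = 1486 ≡ 58 (mod 84).
So g(0) = g(42) while 0 ≠ 42, thus g is not injective, hence not bijective.
Since g is not bijective, we find the least positive k with g(k) = g(0): this means 34k ≡ 0 (mod 84), i.e. 84 ∣ 34k. Since gcd(34, 84) = 2, dividing through by 2 this holds exactly when 42 ∣ 17k, and as gcd(17, 42) = 1, exactly when 42 ∣ k.
The smallest positive such k is 42.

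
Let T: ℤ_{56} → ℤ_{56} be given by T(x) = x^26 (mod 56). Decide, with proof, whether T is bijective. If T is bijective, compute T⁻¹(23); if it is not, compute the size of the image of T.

8

T(6): Repeated squaring mod 56: 6^1 ≡ 6, 6^2 ≡ 6² = 36, 6^4 ≡ 36² = 1296 ≡ 8, 6^8 ≡ 8² = 64 ≡ 8, 6^16 ≡ 8² = 64 ≡ 8. Since 26 = 16 + 8 + 2, 6^26 ≡ 8·8·36: 8·8 = 64 ≡ 8, then 8·36 = 288 ≡ 8. So 6^26 ≡ 8 (mod 56).
T(8): Repeated squaring mod 56: 8^1 ≡ 8, 8^2 ≡ 8² = 64 ≡ 8, 8^4 ≡ 8² = 64 ≡ 8, 8^8 ≡ 8² = 64 ≡ 8, 8^16 ≡ 8² = 64 ≡ 8. Since 26 = 16 + 8 + 2, 8^26 ≡ 8·8·8: 8·8 = 64 ≡ 8, then 8·8 = 64 ≡ 8. So 8^26 ≡ 8 (mod 56).
So T(6) = T(8) = 8 while 6 ≠ 8, therefore T is not injective, hence not bijective.
Since T is not bijective, we determine |image(T)|. Computing x^26 mod 56 for each x (by repeated squaring, reducing mod 56 at every step), the values T(0), T(1), …, T(55) are: 0, 1, 32, 9, 16, 25, 8, 49, 8, 25, 16, 9, 32, 1, 0, 1, 32, 9, 16, 25, 8, 49, 8, 25, 16, 9, 32, 1, 0, 1, 32, 9, 16, 25, 8, 49, 8, 25, 16, 9, 32, 1, 0, 1, 32, 9, 16, 25, 8, 49, 8, 25, 16, 9, 32, 1.
The distinct values are {0, 1, 8, 9, 16, 25, 32, 49}; there are 8 of them.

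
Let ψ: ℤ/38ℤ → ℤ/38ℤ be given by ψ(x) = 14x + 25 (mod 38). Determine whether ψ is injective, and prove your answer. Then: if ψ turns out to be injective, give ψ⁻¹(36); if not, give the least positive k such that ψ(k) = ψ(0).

19

We have gcd(14, 38) = 2 > 1. Taking u = 0 and v = 19: ψ(0) = 25 and ψ(19) = 14·19 + 25 = 291 ≡ 25 (mod 38).
So ψ(0) = ψ(19) while 0 ≠ 19, therefore ψ is not injective.
Since ψ is not injective, we find the least positive k with ψ(k) = ψ(0): this means 14k ≡ 0 (mod 38), i.e. 38 ∣ 14k. Since gcd(14, 38) = 2, dividing through by 2 this holds exactly when 19 ∣ 7k, and as gcd(7, 19) = 1, exactly when 19 ∣ k.
The smallest positive such k is 19.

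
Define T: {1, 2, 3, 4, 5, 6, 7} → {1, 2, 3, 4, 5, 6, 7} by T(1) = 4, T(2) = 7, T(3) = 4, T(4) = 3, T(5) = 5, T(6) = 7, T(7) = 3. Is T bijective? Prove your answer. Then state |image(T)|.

T(1) = 4 = T(3) with 1 ≠ 3, so T is not injective, hence not bijective.
The image of T is {3, 4, 5, 7}, which has 4 elements.

4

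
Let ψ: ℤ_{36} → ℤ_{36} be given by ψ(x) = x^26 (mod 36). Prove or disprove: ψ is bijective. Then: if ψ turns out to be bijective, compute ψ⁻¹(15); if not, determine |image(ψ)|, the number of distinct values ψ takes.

ψ(0) = 0^26 = 0.
ψ(6): Repeated squaring mod 36: 6^1 ≡ 6, 6^2 ≡ 6² = 36 ≡ 0, 6^4 ≡ 0² = 0, 6^8 ≡ 0² = 0, 6^16 ≡ 0² = 0. Since 26 = 16 + 8 + 2, 6^26 ≡ 0·0·0: 0·0 = 0, then 0·0 = 0. So 6^26 ≡ 0 (mod 36).
So ψ(0) = ψ(6) = 0 while 0 ≠ 6, thus ψ is not injective, hence not bijective.
Since ψ is not bijective, we determine |image(ψ)|. Computing x^26 mod 36 for each x (by repeated squaring, reducing mod 36 at every step), the values ψ(0), ψ(1), …, ψ(35) are: 0, 1, 4, 9, 16, 25, 0, 13, 28, 9, 28, 13, 0, 25, 16, 9, 4, 1, 0, 1, 4, 9, 16, 25, 0, 13, 28, 9, 28, 13, 0, 25, 16, 9, 4, 1.
The distinct values are {0, 1, 4, 9, 13, 16, 25, 28}; there are 8 of them.

8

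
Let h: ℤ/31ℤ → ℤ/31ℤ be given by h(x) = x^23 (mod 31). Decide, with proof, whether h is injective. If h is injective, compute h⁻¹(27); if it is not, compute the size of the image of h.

15

Since 31 is prime, the nonzero elements of ℤ/31ℤ form a cyclic group of order 30.
As gcd(23, 30) = 1, raising to the 23rd power is a bijection on this group: if a^23 ≡ b^23 then (ab^{−1})^23 = 1, and the only element of order dividing gcd(23, 30) = 1 is 1, so a = b.
With h(0) = 0 this makes h injective on all of ℤ/31ℤ, hence bijective (finite equal-size domain and codomain). In particular h is injective.
Since h is injective, we find the preimage of 27. The inverse of x ↦ x^23 on (ℤ/31ℤ)^× is x ↦ x^17, because 23·17 = 391 = 13·30 + 1 ≡ 1 (mod 30) and x^{30} = 1 for x ≠ 0 (Fermat). So h⁻¹(27) = 27^17 mod 31.
Repeated squaring mod 31: 27^1 ≡ 27, 27^2 ≡ 27² = 729 ≡ 16, 27^4 ≡ 16² = 256 ≡ 8, 27^8 ≡ 8² = 64 ≡ 2, 27^16 ≡ 2² = 4. Since 17 = 16 + 1, 27^17 ≡ 4·27: 4·27 = 108 ≡ 15. So 27^17 ≡ 15 (mod 31).
Hence h⁻¹(27) = 15.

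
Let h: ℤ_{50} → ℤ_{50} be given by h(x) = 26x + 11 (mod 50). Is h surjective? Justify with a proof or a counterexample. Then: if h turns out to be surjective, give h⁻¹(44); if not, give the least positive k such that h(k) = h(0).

Since gcd(26, 50) = 2, we have 26x ≡ 0 (mod 2) for all x, so h(x) ≡ 1 (mod 2).
But 0 ≢ 1 (mod 2), so 0 ∈ ℤ_{50} has no preimage. Thus h is not surjective.
Since h is not surjective, we find the least positive k with h(k) = h(0): this means 26k ≡ 0 (mod 50), i.e. 50 ∣ 26k. Since gcd(26, 50) = 2, dividing through by 2 this holds exactly when 25 ∣ 13k, and as gcd(13, 25) = 1, exactly when 25 ∣ k.
The smallest positive such k is 25.

25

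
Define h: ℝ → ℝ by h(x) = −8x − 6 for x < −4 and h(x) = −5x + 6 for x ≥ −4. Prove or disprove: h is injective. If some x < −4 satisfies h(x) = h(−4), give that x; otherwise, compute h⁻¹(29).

-35/8

Both pieces are strictly decreasing (slopes −8 and −5), so each is injective on its own interval.
The left piece maps (−∞, −4) onto (26, ∞); the right piece maps [−4, ∞) onto (−∞, 26].
These images are disjoint, so no value is attained by both pieces. Hence h is injective.
Because the two images are disjoint, no x < −4 has h(x) = h(−4), so we compute h⁻¹(29): 29 lies in (26, ∞), so solve −8x − 6 = 29: x = (29 + 6)/(−8) = −35/8.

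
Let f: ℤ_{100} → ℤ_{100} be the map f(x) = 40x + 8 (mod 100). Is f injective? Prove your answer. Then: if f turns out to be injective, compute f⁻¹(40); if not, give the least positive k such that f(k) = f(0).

We have gcd(40, 100) = 20 > 1. Taking a = 0 and b = 5: f(0) = 8 and f(5) = 40·5 + 8 = 208 ≡ 8 (mod 100).
So f(0) = f(5) while 0 ≠ 5, so f is not injective.
Since f is not injective, we find the least positive k with f(k) = f(0): this means 40k ≡ 0 (mod 100), i.e. 100 ∣ 40k. Since gcd(40, 100) = 20, dividing through by 20 this holds exactly when 5 ∣ 2k, and as gcd(2, 5) = 1, exactly when 5 ∣ k.
The smallest positive such k is 5.

5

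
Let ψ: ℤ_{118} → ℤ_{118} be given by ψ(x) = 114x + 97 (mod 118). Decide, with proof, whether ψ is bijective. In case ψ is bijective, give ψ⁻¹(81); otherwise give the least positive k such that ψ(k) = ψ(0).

59

We have gcd(114, 118) = 2 > 1. Taking s = 0 and t = 59: ψ(0) = 97 and ψ(59) = 114·59 + 97 = 6823 ≡ 97 (mod 118).
So ψ(0) = ψ(59) while 0 ≠ 59, thus ψ is not injective, hence not bijective.
Since ψ is not bijective, we find the least positive k with ψ(k) = ψ(0): this means 114k ≡ 0 (mod 118), i.e. 118 ∣ 114k. Since gcd(114, 118) = 2, dividing through by 2 this holds exactly when 59 ∣ 57k, and as gcd(57, 59) = 1, exactly when 59 ∣ k.
The smallest positive such k is 59.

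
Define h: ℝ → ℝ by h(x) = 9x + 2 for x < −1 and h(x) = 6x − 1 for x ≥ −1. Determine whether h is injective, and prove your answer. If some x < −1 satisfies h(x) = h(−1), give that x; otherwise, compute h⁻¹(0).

1/6

Both pieces are strictly increasing (slopes 9 and 6), so each is injective on its own interval.
The left piece maps (−∞, −1) onto (−∞, −7); the right piece maps [−1, ∞) onto [−7, ∞).
These images are disjoint, so no value is attained by both pieces. Therefore h is injective.
Because the two images are disjoint, no x < −1 has h(x) = h(−1), so we compute h⁻¹(0): 0 lies in [−7, ∞), so solve 6x − 1 = 0: x = (0 + 1)/6 = 1/6.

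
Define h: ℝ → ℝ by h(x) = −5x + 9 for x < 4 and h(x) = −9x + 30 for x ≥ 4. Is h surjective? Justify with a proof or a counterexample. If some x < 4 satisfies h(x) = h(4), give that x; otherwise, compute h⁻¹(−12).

3

Both pieces are strictly decreasing (slopes −5 and −9), so each is injective on its own interval.
The left piece maps (−∞, 4) onto (−11, ∞); the right piece maps [4, ∞) onto (−∞, −6].
The union (−11, ∞) ∪ (−∞, −6] covers ℝ, so h is surjective.
For the follow-up: the images overlap, so an x < 4 with h(x) = h(4) exists. h(4) = −6; solving −5x + 9 = −6 for x < 4 gives x = (−6 − 9)/(−5) = 3.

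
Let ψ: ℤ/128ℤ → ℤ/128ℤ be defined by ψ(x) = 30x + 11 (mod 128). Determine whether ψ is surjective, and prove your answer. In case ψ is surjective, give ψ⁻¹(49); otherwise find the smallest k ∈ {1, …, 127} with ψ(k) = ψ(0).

Recall: ψ is surjective if every y in the codomain equals ψ(x) for some x in the domain.
Since gcd(30, 128) = 2, we have 30x ≡ 0 (mod 2) for all x, so ψ(x) ≡ 1 (mod 2).
But 0 ≢ 1 (mod 2), so 0 ∈ ℤ/128ℤ has no preimage. Hence ψ is not surjective.
Since ψ is not surjective, we find the least positive k with ψ(k) = ψ(0): this means 30k ≡ 0 (mod 128), i.e. 128 ∣ 30k. Since gcd(30, 128) = 2, dividing through by 2 this holds exactly when 64 ∣ 15k, and as gcd(15, 64) = 1, exactly when 64 ∣ k.
The smallest positive such k is 64.

64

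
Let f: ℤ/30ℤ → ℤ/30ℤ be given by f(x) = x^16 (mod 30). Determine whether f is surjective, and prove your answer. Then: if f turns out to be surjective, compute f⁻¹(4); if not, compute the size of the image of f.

f(2): Repeated squaring mod 30: 2^1 ≡ 2, 2^2 ≡ 2² = 4, 2^4 ≡ 4² = 16, 2^8 ≡ 16² = 256 ≡ 16, 2^16 ≡ 16² = 256 ≡ 16. So 2^16 ≡ 16 (mod 30).
f(4): Repeated squaring mod 30: 4^1 ≡ 4, 4^2 ≡ 4² = 16, 4^4 ≡ 16² = 256 ≡ 16, 4^8 ≡ 16² = 256 ≡ 16, 4^16 ≡ 16² = 256 ≡ 16. So 4^16 ≡ 16 (mod 30).
So f(2) = f(4) = 16 while 2 ≠ 4, hence f is not injective.
A non-injective map from the 30-element set ℤ/30ℤ to itself takes at most 29 distinct values, so it cannot be surjective. Thus f is not surjective.
Since f is not surjective, we determine |image(f)|. Computing x^16 mod 30 for each x (by repeated squaring, reducing mod 30 at every step), the values f(0), f(1), …, f(29) are: 0, 1, 16, 21, 16, 25, 6, 1, 16, 21, 10, 1, 6, 1, 16, 15, 16, 1, 6, 1, 10, 21, 16, 1, 6, 25, 16, 21, 16, 1.
The distinct values are {0, 1, 6, 10, 15, 16, 21, 25}; there are 8 of them.

8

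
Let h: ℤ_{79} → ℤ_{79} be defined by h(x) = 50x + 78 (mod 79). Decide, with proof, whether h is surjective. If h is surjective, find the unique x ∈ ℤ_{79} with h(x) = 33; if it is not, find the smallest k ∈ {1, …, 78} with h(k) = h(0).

Since gcd(50, 79) = 1, 50 is invertible modulo 79. Euclid's algorithm: 79 = 1·50 + 29, 50 = 1·29 + 21, 29 = 1·21 + 8, 21 = 2·8 + 5, 8 = 1·5 + 3, 5 = 1·3 + 2, 3 = 1·2 + 1; back-substituting gives 1 = 49·50 − 31·79, so 50⁻¹ ≡ 49 (mod 79).
For any y ∈ ℤ_{79}, x = 49(y − 78) mod 79 satisfies h(x) = 50·49(y − 78) + 78 ≡ y (since 50·49 ≡ 1 mod 79). So every y has a preimage.
Therefore h is surjective.
Since h is surjective, we compute h⁻¹(33): solve 50x + 78 ≡ 33 (mod 79), i.e. 50x ≡ 34 (mod 79).
Multiplying by 50⁻¹ = 49 gives x ≡ 49·34 = 1666 = 21·79 + 7 ≡ 7 (mod 79).
Check: h(7) = 50·7 + 78 = 428 = 5·79 + 33 ≡ 33 (mod 79).

7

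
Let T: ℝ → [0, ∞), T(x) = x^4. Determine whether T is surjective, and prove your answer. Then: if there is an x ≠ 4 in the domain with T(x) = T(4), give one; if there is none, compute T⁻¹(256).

-4

For any y ∈ [0, ∞), x = y^{1/4} ∈ ℝ satisfies x^4 = y, so T is surjective.
For the follow-up, such an x exists: taking x = −4 ∈ ℝ gives T(−4) = 256 = T(4) with −4 ≠ 4.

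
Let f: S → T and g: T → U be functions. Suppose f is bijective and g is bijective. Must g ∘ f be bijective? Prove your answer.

Injectivity: if g(f(x_1)) = g(f(x_2)) then f(x_1) = f(x_2) (g injective) so x_1 = x_2 (f injective).
Surjectivity: for c ∈ U pick b with g(b) = c, then a with f(a) = b; then (g ∘ f)(a) = c.
Thus g ∘ f is bijective.

bijective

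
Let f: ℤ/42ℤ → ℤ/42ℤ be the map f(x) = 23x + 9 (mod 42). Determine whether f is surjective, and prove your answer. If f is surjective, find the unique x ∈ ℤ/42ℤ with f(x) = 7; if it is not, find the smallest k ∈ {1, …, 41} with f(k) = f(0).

Since gcd(23, 42) = 1, 23 is invertible modulo 42. Euclid's algorithm: 42 = 1·23 + 19, 23 = 1·19 + 4, 19 = 4·4 + 3, 4 = 1·3 + 1; back-substituting gives 1 = 11·23 − 6·42, so 23⁻¹ ≡ 11 (mod 42).
For any y ∈ ℤ/42ℤ, x = 11(y − 9) mod 42 satisfies f(x) = 23·11(y − 9) + 9 ≡ y (since 23·11 ≡ 1 mod 42). So every y has a preimage.
Hence f is surjective.
Since f is surjective, we find f⁻¹(7): we need 23x ≡ 7 − 9 ≡ 40 (mod 42). Using 23⁻¹ = 11: x ≡ 11·40 = 440 = 10·42 + 20, so x = 20.
Check: f(20) = 23·20 + 9 = 469 = 11·42 + 7 ≡ 7 (mod 42).

20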